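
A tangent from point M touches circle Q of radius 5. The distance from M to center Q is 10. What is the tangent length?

The tangent, radius, and line from the external point to the center form a right triangle.
The right angle is where the tangent meets the radius.
By the Pythagorean theorem: tangent² + 5² = 10²
tangent² = 100 - 25 = 75
tangent = 5*sqrt(3)

5*sqrt(3)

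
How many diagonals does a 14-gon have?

The number of diagonals in an n-gon is n(n - 3)/2.
For n = 14: 14(14 - 3)/2 = 14 × 11 / 2 = 77.

77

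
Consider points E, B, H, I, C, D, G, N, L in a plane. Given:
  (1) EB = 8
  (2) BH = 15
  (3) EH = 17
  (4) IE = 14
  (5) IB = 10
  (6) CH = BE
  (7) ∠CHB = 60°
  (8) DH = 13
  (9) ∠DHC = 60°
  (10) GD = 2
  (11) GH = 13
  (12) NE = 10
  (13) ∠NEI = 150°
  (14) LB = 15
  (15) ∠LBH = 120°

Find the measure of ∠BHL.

Step 1: By the law of cosines on triangle HBL: HL² = 15² + 15² − 2·15·15·cos(120°) = 675, so HL = 15·√3.
Step 2: By the inverse law of cosines on triangle BHL: cos(∠BHL) = (15² + (15·√3)² − 15²) / (2·15·15·√3) = 675/779.42 = 0.866, so ∠BHL = 30°.

Therefore, the measure of angle ∠BHL = 30°.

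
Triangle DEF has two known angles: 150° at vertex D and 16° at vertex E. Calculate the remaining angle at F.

Let angle F = x. Then 150 + 16 + x = 180.
x = 180 - 166 = 14 degrees.

14 degrees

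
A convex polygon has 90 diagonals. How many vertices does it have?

Using d = n(n - 3)/2, we solve 90 = n(n - 3)/2.
So n(n - 3) = 180.
Testing n = 15: 15 * 12 = 180 = 180. Correct.
The polygon has 15 sides.

15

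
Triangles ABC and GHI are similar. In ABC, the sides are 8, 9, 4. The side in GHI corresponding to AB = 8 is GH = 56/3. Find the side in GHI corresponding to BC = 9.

Similar triangles have proportional sides. Setting up the proportion:
GH / AB = HI / BC
56/3 / 8 = HI / 9
HI = 9 * 56/3 / 8 = 21.

21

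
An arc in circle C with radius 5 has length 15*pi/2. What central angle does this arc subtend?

Arc length L = 2πr × θ/360, so θ = 360L / (2πr).
θ = 360 × 15*pi/2 / (2π × 5)
θ = 270°
θ = 270°

270°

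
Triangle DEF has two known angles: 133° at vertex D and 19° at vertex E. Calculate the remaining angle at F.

By the triangle angle sum property, the three interior angles of any triangle add up to 180°.
We know angle D = 133° and angle E = 19°, so their sum is 152°.
Therefore angle F = 180° - 152° = 28°.

28 degrees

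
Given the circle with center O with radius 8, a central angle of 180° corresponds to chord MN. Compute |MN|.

Chord length = 2r sin(θ/2)
= 2 × 8 × sin(180°/2)
= 2 × 8 × sin(90°)
= 16

16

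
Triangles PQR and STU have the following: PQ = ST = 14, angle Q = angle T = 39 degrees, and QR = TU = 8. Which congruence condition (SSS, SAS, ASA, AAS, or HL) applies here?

The given information matches SAS: Two pairs of corresponding sides and the included angle are equal (Side-Angle-Side).

SAS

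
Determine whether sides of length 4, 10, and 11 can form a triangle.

For three segments to close into a triangle, no single side can be as long as the other two combined.
The longest side is 11, and 4 + 10 = 14 > 11.
A triangle can be formed.

Yes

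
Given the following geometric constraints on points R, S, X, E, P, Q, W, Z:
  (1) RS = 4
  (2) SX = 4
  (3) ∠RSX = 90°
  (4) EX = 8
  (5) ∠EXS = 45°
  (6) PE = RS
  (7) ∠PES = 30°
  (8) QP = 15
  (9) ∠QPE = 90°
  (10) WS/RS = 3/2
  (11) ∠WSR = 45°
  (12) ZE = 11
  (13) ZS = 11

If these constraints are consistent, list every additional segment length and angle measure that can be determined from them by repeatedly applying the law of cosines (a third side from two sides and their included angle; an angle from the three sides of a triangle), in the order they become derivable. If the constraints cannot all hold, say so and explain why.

The constraints are consistent. Derivable facts, in order:
After 1 step:
- EQ ≈ 15.52
- RW ≈ 4.25
- RX = 4·√2
- SE ≈ 5.89
After 2 steps:
- SP ≈ 3.15
- ∠EQP = 14.93°
- ∠ESX = 106.32°
- ∠ESZ = 74.46°
- ∠EZS = 31.08°
- ∠PEQ = 75.07°
- ∠RWS = 41.73°
- ∠RXS = 45°
- ∠SEX = 28.68°
- ∠SEZ = 74.46°
- ∠SRW = 93.27°
- ∠SRX = 45°
After 3 steps:
- ∠EPS = 110.55°
- ∠ESP = 39.45°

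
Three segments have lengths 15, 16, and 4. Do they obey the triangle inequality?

For three segments to close into a triangle, no single side can be as long as the other two combined.
The longest side is 16, and 4 + 15 = 19 > 16.
A triangle can be formed.

Yes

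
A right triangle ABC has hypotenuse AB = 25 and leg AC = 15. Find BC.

Rearranging the Pythagorean theorem to solve for the unknown leg:
leg^2 = hypotenuse^2 - known_leg^2 = 625 - 225 = 400
leg = sqrt(400) = 20.

20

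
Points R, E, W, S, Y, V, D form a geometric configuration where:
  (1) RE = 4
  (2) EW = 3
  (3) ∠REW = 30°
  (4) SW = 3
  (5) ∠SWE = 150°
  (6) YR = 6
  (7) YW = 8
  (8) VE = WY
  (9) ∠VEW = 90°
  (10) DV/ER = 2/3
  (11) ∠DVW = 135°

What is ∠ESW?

Step 1: By the law of cosines on triangle SWE: SE² = 3² + 3² − 2·3·3·cos(150°) = 33.59, so SE ≈ 5.8.
Step 2: By the inverse law of cosines on triangle ESW: cos(∠ESW) = (5.8² + 3² − 3²) / (2·5.8·3) = 33.59/34.77 = 0.9659, so ∠ESW = 15°.

Therefore, the measure of angle ∠ESW = 15°.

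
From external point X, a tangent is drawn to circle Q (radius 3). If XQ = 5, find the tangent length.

tangent = √(d² - r²) = √(5² - 3²) = √(25 - 9) = √16 = 4

4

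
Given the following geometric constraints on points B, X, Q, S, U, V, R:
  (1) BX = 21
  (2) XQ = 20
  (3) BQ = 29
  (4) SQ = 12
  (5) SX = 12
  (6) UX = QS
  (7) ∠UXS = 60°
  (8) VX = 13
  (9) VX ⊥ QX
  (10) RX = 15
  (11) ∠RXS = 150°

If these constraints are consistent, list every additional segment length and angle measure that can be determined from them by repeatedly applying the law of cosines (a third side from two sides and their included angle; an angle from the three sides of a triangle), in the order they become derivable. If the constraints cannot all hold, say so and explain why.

The constraints are consistent. Derivable facts, in order:
After 1 step:
- QV ≈ 23.85
- SR ≈ 26.09
- SU = 12
- ∠BQX = 46.4°
- ∠BXQ = 90°
- ∠QBX = 43.6°
- ∠QSX = 112.89°
- ∠QXS = 33.56°
- ∠SQX = 33.56°
After 2 steps:
- ∠QVX = 56.98°
- ∠RSX = 16.71°
- ∠SRX = 13.29°
- ∠SUX = 60°
- ∠USX = 60°
- ∠VQX = 33.02°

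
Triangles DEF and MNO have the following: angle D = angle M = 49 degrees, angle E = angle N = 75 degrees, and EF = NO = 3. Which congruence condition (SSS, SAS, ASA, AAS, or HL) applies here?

The given information provides:
angle D = angle M = 49 degrees, angle E = angle N = 75 degrees, and EF = NO = 3
This matches the AAS congruence theorem.
Two pairs of corresponding angles and a non-included side are equal (Angle-Angle-Side).

AAS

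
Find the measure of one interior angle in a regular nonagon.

Each interior angle of a regular n-gon is (n - 2) * 180 / n.
For n = 9: (9 - 2) * 180 / 9 = 1260/9 = 140 degrees.

140 degrees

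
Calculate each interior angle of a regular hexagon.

Each interior angle of a regular n-gon is (n - 2) * 180 / n.
For n = 6: (6 - 2) * 180 / 6 = 720/6 = 120 degrees.

120 degrees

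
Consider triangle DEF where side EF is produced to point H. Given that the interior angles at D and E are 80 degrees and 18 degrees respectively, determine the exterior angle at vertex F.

By the exterior angle theorem, an exterior angle of a triangle equals the sum of the two remote interior angles.
Exterior angle = angle D + angle E
Exterior angle = 80 + 18 = 98 degrees

98 degrees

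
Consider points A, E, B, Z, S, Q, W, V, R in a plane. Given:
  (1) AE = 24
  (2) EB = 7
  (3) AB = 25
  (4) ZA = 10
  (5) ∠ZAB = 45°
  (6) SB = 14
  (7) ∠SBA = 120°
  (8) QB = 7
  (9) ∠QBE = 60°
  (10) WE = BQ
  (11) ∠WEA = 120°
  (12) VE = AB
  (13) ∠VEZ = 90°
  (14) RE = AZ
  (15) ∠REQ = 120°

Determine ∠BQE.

Step 1: By the law of cosines on triangle QBE: QE² = 7² + 7² − 2·7·7·cos(60°) = 49, so QE = 7.
Step 2: By the inverse law of cosines on triangle BQE: cos(∠BQE) = (7² + 7² − 7²) / (2·7·7) = 49/98 = 0.5, so ∠BQE = 60°.

Therefore, the measure of angle ∠BQE = 60°.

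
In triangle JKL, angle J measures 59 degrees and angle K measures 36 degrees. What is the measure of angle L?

The interior angles sum to 180°: angle L = 180 - 59 - 36 = 85°.
The triangle is acute (angles 59°, 36°, 85°).

85 degrees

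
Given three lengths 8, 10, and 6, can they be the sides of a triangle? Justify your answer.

Check all three triangle inequalities:
8 + 10 = 18 > 6 ✓
8 + 6 = 14 > 10 ✓
10 + 6 = 16 > 8 ✓
All conditions hold, so these sides form a valid triangle.

Yes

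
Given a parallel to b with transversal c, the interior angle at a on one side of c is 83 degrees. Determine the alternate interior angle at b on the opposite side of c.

Alternate interior angles formed by parallel lines and a transversal are equal.
The given angle is 83 degrees.
The alternate interior angle = 83 degrees.

83 degrees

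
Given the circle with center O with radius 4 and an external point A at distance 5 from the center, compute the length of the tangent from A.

tangent = √(d² - r²) = √(5² - 4²) = √(25 - 16) = √9 = 3

3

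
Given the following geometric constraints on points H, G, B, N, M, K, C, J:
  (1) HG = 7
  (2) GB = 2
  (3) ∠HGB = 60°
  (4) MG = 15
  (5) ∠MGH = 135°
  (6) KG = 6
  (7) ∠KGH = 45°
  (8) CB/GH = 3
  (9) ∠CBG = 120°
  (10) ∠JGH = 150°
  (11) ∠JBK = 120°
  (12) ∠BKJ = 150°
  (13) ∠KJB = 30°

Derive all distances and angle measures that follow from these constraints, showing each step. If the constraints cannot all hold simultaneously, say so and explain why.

These constraints are not satisfiable: (11), (12) and (13) are the three interior angles of triangle JBK, which must sum to 180°, but 120° + 150° + 30° = 300°. No planar figure meets all of them, so nothing further can be derived.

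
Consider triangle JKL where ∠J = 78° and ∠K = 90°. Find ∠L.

Let angle L = x. Then 78 + 90 + x = 180.
x = 180 - 168 = 12 degrees.

12 degrees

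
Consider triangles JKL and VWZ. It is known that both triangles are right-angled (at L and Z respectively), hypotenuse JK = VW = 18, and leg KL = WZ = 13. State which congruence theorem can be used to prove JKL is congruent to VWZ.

The given information provides:
both triangles are right-angled (at L and Z respectively), hypotenuse JK = VW = 18, and leg KL = WZ = 13
This matches the HL congruence theorem.
The hypotenuse and one leg of two right triangles are equal (Hypotenuse-Leg).

HL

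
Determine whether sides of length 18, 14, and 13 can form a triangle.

For three segments to close into a triangle, no single side can be as long as the other two combined.
The longest side is 18, and 13 + 14 = 27 > 18.
A triangle can be formed.

Yes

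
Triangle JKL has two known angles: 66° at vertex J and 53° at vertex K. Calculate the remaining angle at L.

Let angle L = x. Then 66 + 53 + x = 180.
x = 180 - 119 = 61 degrees.

61 degrees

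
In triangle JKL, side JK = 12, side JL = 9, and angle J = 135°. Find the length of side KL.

By the law of cosines: KL^2 = JK^2 + JL^2 - 2*JK*JL*cos(J)
KL^2 = 12^2 + 9^2 - 2*12*9*cos(135°)
KL^2 = 144 + 81 - 216*(-sqrt(2)/2)
KL^2 = 108*sqrt(2) + 225
KL = 3*sqrt(12*sqrt(2) + 25)

3*sqrt(12*sqrt(2) + 25)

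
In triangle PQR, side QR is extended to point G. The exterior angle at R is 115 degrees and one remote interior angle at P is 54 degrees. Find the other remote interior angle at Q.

angle Q = 115 - 54 = 61 degrees (exterior angle theorem).

61 degrees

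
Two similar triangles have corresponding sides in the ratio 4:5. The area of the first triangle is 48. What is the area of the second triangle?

The ratio of areas of similar triangles = (side ratio)^2.
Side ratio = 4:5, so area ratio = 16:25.
Area of the second triangle / Area of the first triangle = 25/16
Area of the second triangle = 48 * 25/16 = 75

75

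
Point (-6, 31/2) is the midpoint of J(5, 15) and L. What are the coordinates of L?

Using the midpoint formula: M = ((x1 + x2)/2, (y1 + y2)/2)
We know M = (-6, 31/2) and J = (5, 15)
For x: -6 = (5 + x2)/2, so x2 = 2*-6 - 5 = -17
For y: 31/2 = (15 + y2)/2, so y2 = 2*31/2 - 15 = 16
L = (-17, 16)

(-17, 16)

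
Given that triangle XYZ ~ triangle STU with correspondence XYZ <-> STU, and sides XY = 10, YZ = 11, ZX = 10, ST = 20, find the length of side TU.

Since the triangles are similar, the ratio of corresponding sides is constant.
Scale factor k = ST / XY = 20 / 10 = 2
TU = k * YZ = 2 * 11 = 22

22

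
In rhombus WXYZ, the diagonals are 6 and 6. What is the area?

The diagonals of a rhombus divide it into four right triangles.
Each triangle has legs 6/ 2 = 3 and 6/2 = 3, so each has area (1/2)*3*3 = 9/2.
Four such triangles give total area = (d1 * d2) / 2 = 18.

18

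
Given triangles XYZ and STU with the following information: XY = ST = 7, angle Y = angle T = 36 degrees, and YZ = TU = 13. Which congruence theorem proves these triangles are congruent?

Consider the given information: XY = ST = 7, angle Y = angle T = 36 degrees, and YZ = TU = 13
This is not SSS or HL: SSS requires all three pairs of sides, but we don't have that. HL only applies to right triangles with matching hypotenuse and leg.
The correct criterion is SAS. Two pairs of corresponding sides and the included angle are equal (Side-Angle-Side).

SAS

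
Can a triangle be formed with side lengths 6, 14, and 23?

The longest side is 23. The other two sides sum to 6 + 14 = 20.
Since 20 ≤ 23, the two shorter sides cannot reach around to close the triangle.

No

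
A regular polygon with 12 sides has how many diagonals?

The number of diagonals in an n-gon is n(n - 3)/2.
For n = 12: 12(12 - 3)/2 = 12 × 9 / 2 = 54.

54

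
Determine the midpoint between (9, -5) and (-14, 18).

The midpoint is the average of the coordinates:
x: (9 + -14)/2 = -5/2
y: (-5 + 18)/2 = 13/2
Midpoint = (-5/2, 13/2)

(-5/2, 13/2)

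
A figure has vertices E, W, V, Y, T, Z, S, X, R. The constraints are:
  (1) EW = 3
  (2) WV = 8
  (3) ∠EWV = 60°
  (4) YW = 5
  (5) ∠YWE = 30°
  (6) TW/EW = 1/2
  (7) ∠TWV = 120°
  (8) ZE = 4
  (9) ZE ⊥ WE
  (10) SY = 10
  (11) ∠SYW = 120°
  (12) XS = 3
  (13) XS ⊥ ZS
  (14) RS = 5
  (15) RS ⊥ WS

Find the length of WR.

Step 1: By the law of cosines on triangle SYW: SW² = 10² + 5² − 2·10·5·cos(120°) = 175, so SW = 5·√7.
Step 2: By the law of cosines on triangle WSR: WR² = (5·√7)² + 5² − 2·5·√7·5·cos(90°) = 200, so WR = 10·√2.

Therefore, the length of WR = 10·√2.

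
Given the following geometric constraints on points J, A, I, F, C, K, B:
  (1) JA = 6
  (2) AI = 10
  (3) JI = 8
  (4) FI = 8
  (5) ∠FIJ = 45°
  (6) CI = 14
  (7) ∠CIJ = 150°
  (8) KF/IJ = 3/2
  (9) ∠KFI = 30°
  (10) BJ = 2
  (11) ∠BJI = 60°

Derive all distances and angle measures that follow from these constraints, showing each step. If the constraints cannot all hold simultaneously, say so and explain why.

The constraints are consistent.

From the given relations:
  KF = 3/2·IJ = 3/2·8 = 12

Step 1: From JI = 8, IF = 8, and ∠JIF = 45°, by the law of cosines:
  JF² = JI² + IF² - 2·JI·IF·cos(45°) = 64 + 64 - 90.51 = 37.49
  JF ≈ 6.12

Step 2: From JI = 8, IC = 14, and ∠JIC = 150°, by the law of cosines:
  JC² = JI² + IC² - 2·JI·IC·cos(150°) = 64 + 196 + 194 = 454
  JC ≈ 21.31

Step 3: From IF = 8, FK = 12, and ∠IFK = 30°, by the law of cosines:
  IK² = IF² + FK² - 2·IF·FK·cos(30°) = 64 + 144 - 166.3 = 41.72
  IK ≈ 6.46

Step 4: From IJ = 8, JB = 2, and ∠IJB = 60°, by the law of cosines:
  IB² = IJ² + JB² - 2·IJ·JB·cos(60°) = 64 + 4 - 16 = 52
  IB = 2·√13

Step 5: From JA = 6, JI = 8, AI = 10, by the inverse law of cosines:
  cos(∠AJI) = (JA² + JI² - AI²) / (2·JA·JI)
  ∠AJI = 90°

Step 6: From AI = 10, AJ = 6, IJ = 8, by the inverse law of cosines:
  cos(∠IAJ) = (AI² + AJ² - IJ²) / (2·AI·AJ)
  ∠IAJ = 53.13°

Step 7: From IA = 10, IJ = 8, AJ = 6, by the inverse law of cosines:
  cos(∠AIJ) = (IA² + IJ² - AJ²) / (2·IA·IJ)
  ∠AIJ = 36.87°

Step 8: From JC = 21.31, JI = 8, CI = 14, by the inverse law of cosines:
  cos(∠CJI) = (JC² + JI² - CI²) / (2·JC·JI)
  ∠CJI = 19.18°

Step 9: From JF = 6.12, JI = 8, FI = 8, by the inverse law of cosines:
  cos(∠FJI) = (JF² + JI² - FI²) / (2·JF·JI)
  ∠FJI = 67.5°

Step 10: From IB = 2·√13, IJ = 8, BJ = 2, by the inverse law of cosines:
  cos(∠BIJ) = (IB² + IJ² - BJ²) / (2·IB·IJ)
  ∠BIJ = 13.9°

Step 11: From IF = 8, IK = 6.46, FK = 12, by the inverse law of cosines:
  cos(∠FIK) = (IF² + IK² - FK²) / (2·IF·IK)
  ∠FIK = 111.74°

Step 12: From FI = 8, FJ = 6.12, IJ = 8, by the inverse law of cosines:
  cos(∠IFJ) = (FI² + FJ² - IJ²) / (2·FI·FJ)
  ∠IFJ = 67.5°

Step 13: From CI = 14, CJ = 21.31, IJ = 8, by the inverse law of cosines:
  cos(∠ICJ) = (CI² + CJ² - IJ²) / (2·CI·CJ)
  ∠ICJ = 10.82°

Step 14: From KF = 12, KI = 6.46, FI = 8, by the inverse law of cosines:
  cos(∠FKI) = (KF² + KI² - FI²) / (2·KF·KI)
  ∠FKI = 38.26°

Step 15: From BI = 2·√13, BJ = 2, IJ = 8, by the inverse law of cosines:
  cos(∠IBJ) = (BI² + BJ² - IJ²) / (2·BI·BJ)
  ∠IBJ = 106.1°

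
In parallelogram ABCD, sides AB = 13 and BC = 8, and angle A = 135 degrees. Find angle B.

In a parallelogram, consecutive angles are supplementary (sum to 180°).
angle B = 180 - angle A
angle B = 180 - 135
angle B = 45 degrees

45 degrees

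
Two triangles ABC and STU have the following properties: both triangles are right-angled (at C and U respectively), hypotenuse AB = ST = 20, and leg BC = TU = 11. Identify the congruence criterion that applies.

The given information matches HL: The hypotenuse and one leg of two right triangles are equal (Hypotenuse-Leg).

HL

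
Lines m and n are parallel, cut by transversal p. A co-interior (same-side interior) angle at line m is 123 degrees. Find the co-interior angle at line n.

Co-interior angles (same-side interior) formed by parallel lines and a transversal are supplementary (sum to 180 degrees).
The given angle is 123 degrees.
The co-interior angle = 180 - 123 = 57 degrees.

57 degrees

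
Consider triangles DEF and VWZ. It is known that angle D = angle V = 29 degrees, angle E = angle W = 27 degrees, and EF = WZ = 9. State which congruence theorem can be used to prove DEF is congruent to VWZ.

Consider the given information: angle D = angle V = 29 degrees, angle E = angle W = 27 degrees, and EF = WZ = 9
This is not SAS or HL: SAS requires two sides and the included angle between them. HL only applies to right triangles with matching hypotenuse and leg.
The correct criterion is AAS. Two pairs of corresponding angles and a non-included side are equal (Angle-Angle-Side).

AAS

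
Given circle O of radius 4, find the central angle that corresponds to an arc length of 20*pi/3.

Arc length L = 2πr × θ/360, so θ = 360L / (2πr).
θ = 360 × 20*pi/3 / (2π × 4)
θ = 300°
θ = 300°

300°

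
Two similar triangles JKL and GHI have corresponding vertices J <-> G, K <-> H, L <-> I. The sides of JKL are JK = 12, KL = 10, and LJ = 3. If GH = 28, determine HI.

Since the triangles are similar, the ratio of corresponding sides is constant.
Scale factor k = GH / JK = 28 / 12 = 7/3
HI = k * KL = 7/3 * 10 = 70/3

70/3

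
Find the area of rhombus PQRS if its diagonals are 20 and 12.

The diagonals of a rhombus divide it into four right triangles.
Each triangle has legs 20/ 2 = 10 and 12/2 = 6, so each has area (1/2)*10*6 = 30.
Four such triangles give total area = (d1 * d2) / 2 = 120.

120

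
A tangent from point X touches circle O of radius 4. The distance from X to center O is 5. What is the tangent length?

Let T be the point of tangency. Then OT ⊥ XT (radius ⊥ tangent).
In right triangle OTX: OX² = OT² + XT²
5² = 4² + XT²
XT² = 9, XT = 3

3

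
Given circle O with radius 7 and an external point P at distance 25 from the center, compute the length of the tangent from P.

The tangent, radius, and line from the external point to the center form a right triangle.
The right angle is where the tangent meets the radius.
By the Pythagorean theorem: tangent² + 7² = 25²
tangent² = 625 - 49 = 576
tangent = 24

24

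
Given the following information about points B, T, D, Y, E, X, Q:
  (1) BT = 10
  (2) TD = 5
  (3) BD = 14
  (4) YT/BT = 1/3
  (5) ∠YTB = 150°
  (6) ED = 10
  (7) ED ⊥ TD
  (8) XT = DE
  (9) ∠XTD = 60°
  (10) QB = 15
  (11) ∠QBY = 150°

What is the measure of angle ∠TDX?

From the given relations: XT = DE = 10.
Step 1: By the law of cosines on triangle DTX: DX² = 5² + 10² − 2·5·10·cos(60°) = 75, so DX = 5·√3.
Step 2: By the inverse law of cosines on triangle TDX: cos(∠TDX) = (5² + (5·√3)² − 10²) / (2·5·5·√3) = 0/86.6 = 0, so ∠TDX = 90°.

Therefore, the measure of angle ∠TDX = 90°.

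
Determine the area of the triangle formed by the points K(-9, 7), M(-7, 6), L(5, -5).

Using the Shoelace formula for a triangle:
Area = (1/2)|x0(y1 - y2) + x1(y2 - y0) + x2(y0 - y1)|
Area = (1/2)|-9(6 - -5) + -7(-5 - 7) + 5(7 - 6)|
Area = (1/2)|-99 + 84 + 5|
Area = (1/2)|-10|
Area = (1/2)(10)
Area = 5

5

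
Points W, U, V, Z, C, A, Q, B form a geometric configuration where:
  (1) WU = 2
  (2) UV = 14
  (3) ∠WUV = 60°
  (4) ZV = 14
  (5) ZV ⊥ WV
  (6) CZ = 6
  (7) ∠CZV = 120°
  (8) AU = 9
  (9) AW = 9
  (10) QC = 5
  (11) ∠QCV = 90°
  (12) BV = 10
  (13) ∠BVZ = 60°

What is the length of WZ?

Step 1: By the law of cosines on triangle VUW: VW² = 14² + 2² − 2·14·2·cos(60°) = 172, so VW = 2·√43.
Step 2: By the law of cosines on triangle WVZ: WZ² = (2·√43)² + 14² − 2·2·√43·14·cos(90°) = 368, so WZ = 4·√23.

Therefore, the length of WZ = 4·√23.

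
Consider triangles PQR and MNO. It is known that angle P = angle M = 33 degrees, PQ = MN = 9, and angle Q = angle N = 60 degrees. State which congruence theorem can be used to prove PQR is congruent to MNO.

Consider the given information: angle P = angle M = 33 degrees, PQ = MN = 9, and angle Q = angle N = 60 degrees
This is not AAS or HL: AAS requires two angles and a non-included side. HL only applies to right triangles with matching hypotenuse and leg.
The correct criterion is ASA. Two pairs of corresponding angles and the included side are equal (Angle-Side-Angle).

ASA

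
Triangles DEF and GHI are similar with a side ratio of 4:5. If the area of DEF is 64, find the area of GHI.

The ratio of areas of similar triangles = (side ratio)^2.
Side ratio = 4:5, so area ratio = 16:25.
Area of GHI / Area of DEF = 25/16
Area of GHI = 64 * 25/16 = 100

100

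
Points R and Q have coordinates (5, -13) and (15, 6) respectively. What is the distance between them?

d = sqrt((10)^2 + (19)^2) = sqrt(461)

sqrt(461)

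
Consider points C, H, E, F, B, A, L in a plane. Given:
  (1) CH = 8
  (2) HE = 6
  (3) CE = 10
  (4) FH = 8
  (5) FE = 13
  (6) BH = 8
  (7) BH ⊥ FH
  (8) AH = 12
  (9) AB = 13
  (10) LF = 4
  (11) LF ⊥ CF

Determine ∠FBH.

Step 1: By the law of cosines on triangle BHF: BF² = 8² + 8² − 2·8·8·cos(90°) = 128, so BF = 8·√2.
Step 2: By the inverse law of cosines on triangle FBH: cos(∠FBH) = ((8·√2)² + 8² − 8²) / (2·8·√2·8) = 128/181.02 = 0.7071, so ∠FBH = 45°.

Therefore, the measure of angle ∠FBH = 45°.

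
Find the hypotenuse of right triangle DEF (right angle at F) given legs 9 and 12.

In a right triangle, the square of the hypotenuse equals the sum of the squares of the two legs.
The legs are 9 and 12, so the hypotenuse = sqrt(81 + 144) = sqrt(225) = 15.

15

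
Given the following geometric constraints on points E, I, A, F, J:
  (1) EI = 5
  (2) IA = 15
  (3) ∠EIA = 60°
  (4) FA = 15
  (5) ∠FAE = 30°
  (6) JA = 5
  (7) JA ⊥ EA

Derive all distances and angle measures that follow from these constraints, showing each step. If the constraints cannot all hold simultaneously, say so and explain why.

The constraints are consistent.

Step 1: From EI = 5, IA = 15, and ∠EIA = 60°, by the law of cosines:
  EA² = EI² + IA² - 2·EI·IA·cos(60°) = 25 + 225 - 75 = 175
  EA = 5·√7

Step 2: From EA = 5·√7, AF = 15, and ∠EAF = 30°, by the law of cosines:
  EF² = EA² + AF² - 2·EA·AF·cos(30°) = 175 + 225 - 343.7 = 56.31
  EF ≈ 7.5

Step 3: From EA = 5·√7, AJ = 5, and ∠EAJ = 90°, by the law of cosines:
  EJ² = EA² + AJ² - 2·EA·AJ·cos(90°) = 175 + 25 - 0 = 200
  EJ = 10·√2

Step 4: From EA = 5·√7, EI = 5, AI = 15, by the inverse law of cosines:
  cos(∠AEI) = (EA² + EI² - AI²) / (2·EA·EI)
  ∠AEI = 100.89°

Step 5: From AE = 5·√7, AI = 15, EI = 5, by the inverse law of cosines:
  cos(∠EAI) = (AE² + AI² - EI²) / (2·AE·AI)
  ∠EAI = 19.11°

Step 6: From EA = 5·√7, EF = 7.5, AF = 15, by the inverse law of cosines:
  cos(∠AEF) = (EA² + EF² - AF²) / (2·EA·EF)
  ∠AEF = 88.18°

Step 7: From EA = 5·√7, EJ = 10·√2, AJ = 5, by the inverse law of cosines:
  cos(∠AEJ) = (EA² + EJ² - AJ²) / (2·EA·EJ)
  ∠AEJ = 20.7°

Step 8: From FA = 15, FE = 7.5, AE = 5·√7, by the inverse law of cosines:
  cos(∠AFE) = (FA² + FE² - AE²) / (2·FA·FE)
  ∠AFE = 61.82°

Step 9: From JA = 5, JE = 10·√2, AE = 5·√7, by the inverse law of cosines:
  cos(∠AJE) = (JA² + JE² - AE²) / (2·JA·JE)
  ∠AJE = 69.3°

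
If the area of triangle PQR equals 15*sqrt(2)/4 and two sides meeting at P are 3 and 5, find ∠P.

Area = (1/2) * a * b * sin(C)
sin(C) = 2 * Area / (a * b)
sin(C) = 2 * 15*sqrt(2)/4 / (3 * 5)
sin(C) = sqrt(2)/2
C = arcsin(sqrt(2)/2) = 45°
Since sin(180° - C) = sin(C), the obtuse angle 135° gives the same area, so C = 45° or C = 135°.

45° or 135°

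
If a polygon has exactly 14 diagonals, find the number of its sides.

Using d = n(n - 3)/2, we solve 14 = n(n - 3)/2.
So n(n - 3) = 28.
Testing n = 7: 7 * 4 = 28 = 28. Correct.
The polygon has 7 sides.

7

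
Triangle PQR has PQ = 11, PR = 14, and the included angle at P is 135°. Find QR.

Law of cosines: QR^2 = 11^2 + 14^2 - 2(11)(14)cos(135°) = 154*sqrt(2) + 317, so QR = sqrt(154*sqrt(2) + 317).

sqrt(154*sqrt(2) + 317)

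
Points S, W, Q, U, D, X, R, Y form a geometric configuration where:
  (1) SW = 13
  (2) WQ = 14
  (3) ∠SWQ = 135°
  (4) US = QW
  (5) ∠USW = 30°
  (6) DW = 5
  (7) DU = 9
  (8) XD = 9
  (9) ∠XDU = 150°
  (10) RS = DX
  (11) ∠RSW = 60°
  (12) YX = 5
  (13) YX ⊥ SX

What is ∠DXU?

Step 1: By the law of cosines on triangle XDU: XU² = 9² + 9² − 2·9·9·cos(150°) = 302.3, so XU ≈ 17.39.
Step 2: By the inverse law of cosines on triangle DXU: cos(∠DXU) = (9² + 17.39² − 9²) / (2·9·17.39) = 302.3/312.96 = 0.9659, so ∠DXU = 15°.

Therefore, the measure of angle ∠DXU = 15°.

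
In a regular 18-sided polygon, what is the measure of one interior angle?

Each interior angle of a regular n-gon is (n - 2) * 180 / n.
For n = 18: (18 - 2) * 180 / 18 = 2880/18 = 160 degrees.

160 degrees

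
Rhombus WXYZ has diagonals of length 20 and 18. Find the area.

Area of a rhombus = (d1 * d2) / 2
Area = (20 * 18) / 2
Area = 360 / 2
Area = 180

180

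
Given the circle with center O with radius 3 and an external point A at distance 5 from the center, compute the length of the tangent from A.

The tangent, radius, and line from the external point to the center form a right triangle.
The right angle is where the tangent meets the radius.
By the Pythagorean theorem: tangent² + 3² = 5²
tangent² = 25 - 9 = 16
tangent = 4

4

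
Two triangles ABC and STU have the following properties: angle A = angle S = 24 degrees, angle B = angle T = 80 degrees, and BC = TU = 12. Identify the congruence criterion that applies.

The given information provides:
angle A = angle S = 24 degrees, angle B = angle T = 80 degrees, and BC = TU = 12
This matches the AAS congruence theorem.
Two pairs of corresponding angles and a non-included side are equal (Angle-Angle-Side).

AAS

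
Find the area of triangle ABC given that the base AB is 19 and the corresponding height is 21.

Area = (1/2)(19)(21) = 399/2

399/2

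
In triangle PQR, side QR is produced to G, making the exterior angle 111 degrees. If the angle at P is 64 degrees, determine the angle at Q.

By the exterior angle theorem: exterior angle = sum of remote interior angles.
111 = 64 + angle Q
angle Q = 111 - 64 = 47 degrees

47 degrees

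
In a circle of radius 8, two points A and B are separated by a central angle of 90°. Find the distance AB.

Chord = 2(8) sin(45°) = 8*sqrt(2)

8*sqrt(2)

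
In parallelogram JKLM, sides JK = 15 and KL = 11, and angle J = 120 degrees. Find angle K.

In a parallelogram, consecutive angles are supplementary (sum to 180°).
angle K = 180 - angle J
angle K = 180 - 120
angle K = 60 degrees

60 degrees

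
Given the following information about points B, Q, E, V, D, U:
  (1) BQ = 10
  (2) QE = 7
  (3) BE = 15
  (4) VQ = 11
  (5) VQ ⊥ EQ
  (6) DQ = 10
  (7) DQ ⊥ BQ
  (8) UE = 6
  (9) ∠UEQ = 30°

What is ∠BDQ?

Step 1: By the law of cosines on triangle DQB: DB² = 10² + 10² − 2·10·10·cos(90°) = 200, so DB = 10·√2.
Step 2: By the inverse law of cosines on triangle BDQ: cos(∠BDQ) = ((10·√2)² + 10² − 10²) / (2·10·√2·10) = 200/282.84 = 0.7071, so ∠BDQ = 45°.

Therefore, the measure of angle ∠BDQ = 45°.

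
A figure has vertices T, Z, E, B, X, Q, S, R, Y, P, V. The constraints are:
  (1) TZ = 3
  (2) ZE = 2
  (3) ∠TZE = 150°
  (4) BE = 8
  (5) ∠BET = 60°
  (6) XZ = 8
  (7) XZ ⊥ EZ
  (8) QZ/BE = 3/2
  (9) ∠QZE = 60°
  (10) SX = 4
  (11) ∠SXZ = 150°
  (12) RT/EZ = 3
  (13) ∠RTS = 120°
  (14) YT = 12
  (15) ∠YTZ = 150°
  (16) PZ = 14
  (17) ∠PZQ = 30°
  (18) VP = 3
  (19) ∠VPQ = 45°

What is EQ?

From the given relations: QZ = 3/2·BE = 3/2·8 = 12.
Step 1: By the law of cosines on triangle EZQ: EQ² = 2² + 12² − 2·2·12·cos(60°) = 124, so EQ = 2·√31.

Therefore, the length of EQ = 2·√31.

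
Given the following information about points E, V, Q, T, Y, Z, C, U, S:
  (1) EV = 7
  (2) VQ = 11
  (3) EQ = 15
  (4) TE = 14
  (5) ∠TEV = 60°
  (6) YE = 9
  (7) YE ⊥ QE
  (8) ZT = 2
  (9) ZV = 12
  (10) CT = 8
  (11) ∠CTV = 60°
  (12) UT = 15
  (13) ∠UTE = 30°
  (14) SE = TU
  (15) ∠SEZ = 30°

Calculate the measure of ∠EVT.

Step 1: By the law of cosines on triangle VET: VT² = 7² + 14² − 2·7·14·cos(60°) = 147, so VT = 7·√3.
Step 2: By the inverse law of cosines on triangle EVT: cos(∠EVT) = (7² + (7·√3)² − 14²) / (2·7·7·√3) = 0/169.74 = 0, so ∠EVT = 90°.

Therefore, the measure of angle ∠EVT = 90°.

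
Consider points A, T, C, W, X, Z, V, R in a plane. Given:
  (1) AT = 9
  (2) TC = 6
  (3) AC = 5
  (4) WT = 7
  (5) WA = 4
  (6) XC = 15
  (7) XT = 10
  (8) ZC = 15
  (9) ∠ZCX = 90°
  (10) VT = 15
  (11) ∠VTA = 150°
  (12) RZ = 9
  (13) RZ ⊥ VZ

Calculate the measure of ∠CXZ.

Step 1: By the law of cosines on triangle XCZ: XZ² = 15² + 15² − 2·15·15·cos(90°) = 450, so XZ = 15·√2.
Step 2: By the inverse law of cosines on triangle CXZ: cos(∠CXZ) = (15² + (15·√2)² − 15²) / (2·15·15·√2) = 450/636.4 = 0.7071, so ∠CXZ = 45°.

Therefore, the measure of angle ∠CXZ = 45°.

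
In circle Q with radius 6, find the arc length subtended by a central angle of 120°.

The full circumference is 2πr = 2π(6) = 12*pi.
The arc spans 120° out of 360°, which is a fraction of 1/3.
Arc length = 12*pi × 1/3 = 4*pi.

4*pi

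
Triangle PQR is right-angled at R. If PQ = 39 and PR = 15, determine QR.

QR = sqrt(39^2 - 15^2) = sqrt(1296) = 36

36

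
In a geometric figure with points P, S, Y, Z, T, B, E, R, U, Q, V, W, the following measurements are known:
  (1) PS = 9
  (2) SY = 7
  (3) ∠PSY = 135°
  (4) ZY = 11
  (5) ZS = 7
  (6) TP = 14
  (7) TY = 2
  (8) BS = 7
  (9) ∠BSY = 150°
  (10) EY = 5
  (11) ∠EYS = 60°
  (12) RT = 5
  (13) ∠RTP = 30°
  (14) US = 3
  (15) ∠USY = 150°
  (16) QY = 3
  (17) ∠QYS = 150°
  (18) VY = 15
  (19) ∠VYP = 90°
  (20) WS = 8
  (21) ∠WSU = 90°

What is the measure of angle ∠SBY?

Step 1: By the law of cosines on triangle BSY: BY² = 7² + 7² − 2·7·7·cos(150°) = 182.87, so BY ≈ 13.52.
Step 2: By the inverse law of cosines on triangle SBY: cos(∠SBY) = (7² + 13.52² − 7²) / (2·7·13.52) = 182.87/189.32 = 0.9659, so ∠SBY = 15°.

Therefore, the measure of angle ∠SBY = 15°.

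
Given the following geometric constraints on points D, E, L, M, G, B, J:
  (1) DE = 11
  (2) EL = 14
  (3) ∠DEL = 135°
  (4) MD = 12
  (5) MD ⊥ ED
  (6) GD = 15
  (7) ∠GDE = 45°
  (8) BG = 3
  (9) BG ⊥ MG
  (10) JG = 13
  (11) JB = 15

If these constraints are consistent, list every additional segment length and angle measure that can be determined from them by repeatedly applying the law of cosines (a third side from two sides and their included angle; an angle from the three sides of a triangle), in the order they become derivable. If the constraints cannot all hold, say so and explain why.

The constraints are consistent. Derivable facts, in order:
After 1 step:
- DL ≈ 23.13
- EG ≈ 10.61
- EM ≈ 16.28
- ∠BGJ = 127.05°
- ∠BJG = 9.18°
- ∠GBJ = 43.76°
After 2 steps:
- ∠DEG = 87.88°
- ∠DEM = 47.49°
- ∠DGE = 47.12°
- ∠DLE = 19.65°
- ∠DME = 42.51°
- ∠EDL = 25.35°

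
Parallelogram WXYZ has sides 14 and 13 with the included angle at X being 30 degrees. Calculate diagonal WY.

Using the law of cosines:
d^2 = 14^2 + 13^2 - 2(14)(13)cos(30 degrees)
d^2 = 196 + 169 - 364*sqrt(3)/2
d^2 = 365 - 182*sqrt(3)
d = sqrt(365 - 182*sqrt(3))

sqrt(365 - 182*sqrt(3))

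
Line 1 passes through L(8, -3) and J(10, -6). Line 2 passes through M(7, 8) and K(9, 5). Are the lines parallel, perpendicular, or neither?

Slope of line 1: m1 = (-6 - -3)/(10 - 8) = -3/2 = -3/2
Slope of line 2: m2 = (5 - 8)/(9 - 7) = -3/2 = -3/2
Since m1 = m2 = -3/2, the lines are parallel.

Parallel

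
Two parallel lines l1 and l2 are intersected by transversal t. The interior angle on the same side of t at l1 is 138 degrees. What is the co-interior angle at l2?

Co-interior angles (same-side interior) formed by parallel lines and a transversal are supplementary (sum to 180 degrees).
The given angle is 138 degrees.
The co-interior angle = 180 - 138 = 42 degrees.

42 degrees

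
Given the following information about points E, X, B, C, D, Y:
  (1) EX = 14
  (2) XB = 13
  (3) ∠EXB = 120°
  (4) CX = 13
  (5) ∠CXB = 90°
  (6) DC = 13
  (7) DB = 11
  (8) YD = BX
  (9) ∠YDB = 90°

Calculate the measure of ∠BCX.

Step 1: By the law of cosines on triangle CXB: CB² = 13² + 13² − 2·13·13·cos(90°) = 338, so CB = 13·√2.
Step 2: By the inverse law of cosines on triangle BCX: cos(∠BCX) = ((13·√2)² + 13² − 13²) / (2·13·√2·13) = 338/478 = 0.7071, so ∠BCX = 45°.

Therefore, the measure of angle ∠BCX = 45°.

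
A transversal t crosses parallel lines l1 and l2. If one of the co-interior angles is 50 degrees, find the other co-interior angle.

Co-interior (same-side interior) angles are between the parallel lines on the same side of the transversal.
Unlike corresponding or alternate interior angles, they are supplementary rather than equal.
So the angle = 180 - 50 = 130 degrees.

130 degrees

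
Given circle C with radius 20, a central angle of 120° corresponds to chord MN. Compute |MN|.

Drop a perpendicular from the center to the chord, bisecting both the chord and the central angle.
Each half-chord = r sin(θ/2) = 20 sin(60°).
The full chord = 2 × 20 × sin(60°) = 20*sqrt(3).

20*sqrt(3)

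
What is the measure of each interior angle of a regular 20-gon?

Each interior angle of a regular n-gon is (n - 2) * 180 / n.
For n = 20: (20 - 2) * 180 / 20 = 3240/20 = 162 degrees.

162 degrees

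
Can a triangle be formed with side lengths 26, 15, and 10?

Check the triangle inequality: 15 + 10 = 25 ≤ 26.
Since the sum of two sides does not exceed the third, no triangle can be formed.

No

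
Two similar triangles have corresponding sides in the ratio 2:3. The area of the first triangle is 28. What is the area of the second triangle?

Area ratio = (2/3)^2 = 4/9. Area of the second triangle = 28 * 9/4 = 63.

63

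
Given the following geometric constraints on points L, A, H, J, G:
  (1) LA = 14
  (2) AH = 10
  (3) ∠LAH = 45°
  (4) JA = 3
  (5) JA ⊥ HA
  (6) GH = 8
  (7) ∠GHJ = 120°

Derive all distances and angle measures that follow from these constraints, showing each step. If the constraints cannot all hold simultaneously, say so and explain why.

The constraints are consistent.

Step 1: From LA = 14, AH = 10, and ∠LAH = 45°, by the law of cosines:
  LH² = LA² + AH² - 2·LA·AH·cos(45°) = 196 + 100 - 198 = 98.01
  LH ≈ 9.9

Step 2: From HA = 10, AJ = 3, and ∠HAJ = 90°, by the law of cosines:
  HJ² = HA² + AJ² - 2·HA·AJ·cos(90°) = 100 + 9 - 0 = 109
  HJ = √109

Step 3: From JH = √109, HG = 8, and ∠JHG = 120°, by the law of cosines:
  JG² = JH² + HG² - 2·JH·HG·cos(120°) = 109 + 64 + 83.52 = 256.5
  JG ≈ 16.02

Step 4: From LA = 14, LH = 9.9, AH = 10, by the inverse law of cosines:
  cos(∠ALH) = (LA² + LH² - AH²) / (2·LA·LH)
  ∠ALH = 45.58°

Step 5: From HA = 10, HJ = √109, AJ = 3, by the inverse law of cosines:
  cos(∠AHJ) = (HA² + HJ² - AJ²) / (2·HA·HJ)
  ∠AHJ = 16.7°

Step 6: From HA = 10, HL = 9.9, AL = 14, by the inverse law of cosines:
  cos(∠AHL) = (HA² + HL² - AL²) / (2·HA·HL)
  ∠AHL = 89.42°

Step 7: From JA = 3, JH = √109, AH = 10, by the inverse law of cosines:
  cos(∠AJH) = (JA² + JH² - AH²) / (2·JA·JH)
  ∠AJH = 73.3°

Step 8: From JG = 16.02, JH = √109, GH = 8, by the inverse law of cosines:
  cos(∠GJH) = (JG² + JH² - GH²) / (2·JG·JH)
  ∠GJH = 25.63°

Step 9: From GH = 8, GJ = 16.02, HJ = √109, by the inverse law of cosines:
  cos(∠HGJ) = (GH² + GJ² - HJ²) / (2·GH·GJ)
  ∠HGJ = 34.37°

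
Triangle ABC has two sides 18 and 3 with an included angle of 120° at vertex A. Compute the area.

When two sides and the included angle are known, the area formula is (1/2)ab sin(C).
The height from one side to the opposite vertex is 3 sin(120°) = 3*sqrt(3)/2.
Area = (1/2) * 18 * 3*sqrt(3)/2 = 27*sqrt(3)/2.

27*sqrt(3)/2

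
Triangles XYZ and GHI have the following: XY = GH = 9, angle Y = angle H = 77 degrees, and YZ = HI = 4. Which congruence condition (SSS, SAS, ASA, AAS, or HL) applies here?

The given information matches SAS: Two pairs of corresponding sides and the included angle are equal (Side-Angle-Side).

SAS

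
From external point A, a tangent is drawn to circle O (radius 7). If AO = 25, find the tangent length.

Let T be the point of tangency. Then OT ⊥ AT (radius ⊥ tangent).
In right triangle OTA: OA² = OT² + AT²
25² = 7² + AT²
AT² = 576, AT = 24

24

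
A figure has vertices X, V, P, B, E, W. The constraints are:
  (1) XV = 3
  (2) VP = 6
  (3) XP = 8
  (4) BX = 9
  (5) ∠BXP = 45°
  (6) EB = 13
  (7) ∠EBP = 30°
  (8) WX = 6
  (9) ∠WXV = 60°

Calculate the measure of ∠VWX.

Step 1: By the law of cosines on triangle WXV: WV² = 6² + 3² − 2·6·3·cos(60°) = 27, so WV = 3·√3.
Step 2: By the inverse law of cosines on triangle VWX: cos(∠VWX) = ((3·√3)² + 6² − 3²) / (2·3·√3·6) = 54/62.35 = 0.866, so ∠VWX = 30°.

Therefore, the measure of angle ∠VWX = 30°.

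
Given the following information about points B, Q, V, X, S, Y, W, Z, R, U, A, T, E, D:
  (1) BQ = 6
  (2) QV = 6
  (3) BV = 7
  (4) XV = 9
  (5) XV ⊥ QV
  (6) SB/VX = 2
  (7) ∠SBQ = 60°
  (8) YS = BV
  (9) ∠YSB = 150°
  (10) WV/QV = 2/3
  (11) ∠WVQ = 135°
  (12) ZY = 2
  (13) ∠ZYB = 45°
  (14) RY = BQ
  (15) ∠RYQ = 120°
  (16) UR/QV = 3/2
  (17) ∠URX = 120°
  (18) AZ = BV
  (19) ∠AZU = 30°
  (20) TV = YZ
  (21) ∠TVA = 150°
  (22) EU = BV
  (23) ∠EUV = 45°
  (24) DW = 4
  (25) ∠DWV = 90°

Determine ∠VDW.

From the given relations: WV = 2/3·QV = 2/3·6 = 4.
Step 1: By the law of cosines on triangle DWV: DV² = 4² + 4² − 2·4·4·cos(90°) = 32, so DV = 4·√2.
Step 2: By the inverse law of cosines on triangle VDW: cos(∠VDW) = ((4·√2)² + 4² − 4²) / (2·4·√2·4) = 32/45.25 = 0.7071, so ∠VDW = 45°.

Therefore, the measure of angle ∠VDW = 45°.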